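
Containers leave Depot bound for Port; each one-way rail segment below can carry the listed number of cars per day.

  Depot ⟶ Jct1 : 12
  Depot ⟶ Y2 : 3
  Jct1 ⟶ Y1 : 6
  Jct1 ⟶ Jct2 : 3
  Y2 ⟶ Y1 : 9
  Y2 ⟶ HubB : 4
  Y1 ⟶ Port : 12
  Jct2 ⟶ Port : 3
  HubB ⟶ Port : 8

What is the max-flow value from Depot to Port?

12

Augment Depot→Jct1→Y1→Port: bottleneck 6, flow now 6.
Augment Depot→Jct1→Jct2→Port: bottleneck 3, flow now 9.
Augment Depot→Y2→Y1→Port: bottleneck 3, flow now 12.
No augmenting path remains; maximum flow = 12.
In the residual graph, reachable from Depot: {Depot, Jct1}.
Min-cut edges: Depot→Y2 (3), Jct1→Y1 (6), Jct1→Jct2 (3); capacity 3 + 6 + 3 = 12.
This cut is saturated, so no flow can exceed 12.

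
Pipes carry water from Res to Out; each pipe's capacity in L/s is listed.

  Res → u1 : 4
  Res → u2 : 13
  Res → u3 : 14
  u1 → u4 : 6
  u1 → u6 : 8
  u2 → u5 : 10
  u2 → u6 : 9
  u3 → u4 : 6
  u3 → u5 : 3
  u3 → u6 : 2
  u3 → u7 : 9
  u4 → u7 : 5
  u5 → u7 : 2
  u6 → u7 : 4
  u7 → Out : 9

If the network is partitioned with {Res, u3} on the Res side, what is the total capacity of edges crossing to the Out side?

37

Edges leaving {Res, u3}: Res→u1 (4), Res→u2 (13), u3→u4 (6), u3→u5 (3), u3→u6 (2), u3→u7 (9).
Cut capacity = 4 + 13 + 6 + 3 + 2 + 9 = 37.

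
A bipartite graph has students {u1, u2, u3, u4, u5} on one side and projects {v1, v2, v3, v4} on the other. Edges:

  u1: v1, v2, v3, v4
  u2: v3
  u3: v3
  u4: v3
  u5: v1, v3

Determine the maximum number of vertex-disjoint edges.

Unit-capacity flow: source→left, listed edges, right→sink; max matching = max flow.
Augmenting path u1→v1 (+1); matched 1.
Augmenting path u2→v3 (+1); matched 2.
Augmenting path u5→v1→u1→v2 (+1); matched 3.
No augmenting path remains; maximum matching = 3.
König certificate: {u1, u5, v3} is a vertex cover of size 3 (every listed pair touches it), so no matching can be larger.

3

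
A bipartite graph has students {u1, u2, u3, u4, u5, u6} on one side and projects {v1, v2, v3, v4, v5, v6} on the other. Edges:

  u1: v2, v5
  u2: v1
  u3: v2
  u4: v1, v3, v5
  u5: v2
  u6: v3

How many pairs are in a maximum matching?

Unit-capacity flow: source→left, listed edges, right→sink; max matching = max flow.
Augmenting path u1→v2 (+1); matched 1.
Augmenting path u2→v1 (+1); matched 2.
Augmenting path u4→v3 (+1); matched 3.
Augmenting path u3→v2→u1→v5 (+1); matched 4.
No augmenting path remains; maximum matching = 4.
König certificate: {v1, v2, v3, v5} is a vertex cover of size 4 (every listed pair touches it), so no matching can be larger.

4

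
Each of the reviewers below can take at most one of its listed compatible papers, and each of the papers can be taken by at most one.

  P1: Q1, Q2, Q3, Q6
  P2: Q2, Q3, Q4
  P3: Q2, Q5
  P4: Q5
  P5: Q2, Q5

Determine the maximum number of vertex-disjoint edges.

Unit-capacity flow: source→left, listed edges, right→sink; max matching = max flow.
Augmenting path P1→Q1 (+1); matched 1.
Augmenting path P2→Q2 (+1); matched 2.
Augmenting path P3→Q5 (+1); matched 3.
Augmenting path P5→Q2→P2→Q3 (+1); matched 4.
No augmenting path remains; maximum matching = 4.
König certificate: {P1, P2, Q2, Q5} is a vertex cover of size 4 (every listed pair touches it), so no matching can be larger.

4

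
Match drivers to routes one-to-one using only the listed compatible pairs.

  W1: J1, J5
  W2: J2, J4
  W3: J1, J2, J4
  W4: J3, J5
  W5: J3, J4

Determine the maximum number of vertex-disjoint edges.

5

Unit-capacity flow: source→left, listed edges, right→sink; max matching = max flow.
Augmenting path W1→J1 (+1); matched 1.
Augmenting path W2→J2 (+1); matched 2.
Augmenting path W3→J4 (+1); matched 3.
Augmenting path W4→J3 (+1); matched 4.
Augmenting path W5→J3→W4→J5 (+1); matched 5.
No augmenting path remains; maximum matching = 5.
König certificate: {W1, W2, W3, W4, W5} is a vertex cover of size 5 (every listed pair touches it), so no matching can be larger.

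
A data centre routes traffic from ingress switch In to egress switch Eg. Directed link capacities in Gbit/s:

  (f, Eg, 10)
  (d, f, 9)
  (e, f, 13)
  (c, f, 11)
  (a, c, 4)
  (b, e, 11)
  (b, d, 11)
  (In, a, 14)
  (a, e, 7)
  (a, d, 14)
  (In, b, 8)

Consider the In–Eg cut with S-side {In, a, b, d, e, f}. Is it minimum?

Given cut capacity: 4 + 10 = 14.
Augment In→a→c→f→Eg: bottleneck 4, flow now 4.
Augment In→a→d→f→Eg: bottleneck 6, flow now 10.
No augmenting path remains; maximum flow = 10.
In the residual graph, reachable from In: {In, a, b, c, d, e, f}.
Min-cut edges: f→Eg (10); capacity 10 = 10.
Cut capacity 14 exceeds the max flow 10, so it is not minimum.

No — its capacity is 14, but the minimum cut has capacity 10.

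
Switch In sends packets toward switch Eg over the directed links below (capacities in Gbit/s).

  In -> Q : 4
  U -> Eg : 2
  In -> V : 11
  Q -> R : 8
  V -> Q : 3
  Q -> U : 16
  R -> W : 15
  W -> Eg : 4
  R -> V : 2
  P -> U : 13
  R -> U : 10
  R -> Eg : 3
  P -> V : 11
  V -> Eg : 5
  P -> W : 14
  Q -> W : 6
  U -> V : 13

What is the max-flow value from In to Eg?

12

Augment In→V→Eg: bottleneck 5, flow now 5.
Augment In→Q→R→Eg: bottleneck 3, flow now 8.
Augment In→Q→U→Eg: bottleneck 1, flow now 9.
Augment In→V→Q→U→Eg: bottleneck 1, flow now 10.
Augment In→V→Q→W→Eg: bottleneck 2, flow now 12.
No augmenting path remains; maximum flow = 12.
In the residual graph, reachable from In: {In, V}.
Min-cut edges: In→Q (4), V→Q (3), V→Eg (5); capacity 4 + 3 + 5 = 12.
This cut is saturated, so no flow can exceed 12.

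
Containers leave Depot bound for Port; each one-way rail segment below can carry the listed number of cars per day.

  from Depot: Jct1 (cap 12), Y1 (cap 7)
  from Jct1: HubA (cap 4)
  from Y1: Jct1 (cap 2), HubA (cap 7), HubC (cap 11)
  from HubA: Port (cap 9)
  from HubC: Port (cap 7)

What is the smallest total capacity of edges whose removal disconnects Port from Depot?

Augment Depot→Jct1→HubA→Port: bottleneck 4, flow now 4.
Augment Depot→Y1→HubA→Port: bottleneck 5, flow now 9.
Augment Depot→Y1→HubC→Port: bottleneck 2, flow now 11.
No augmenting path remains; maximum flow = 11.
By max-flow min-cut, the minimum cut capacity equals the max flow.
In the residual graph, reachable from Depot: {Depot, Jct1}.
Min-cut edges: Depot→Y1 (7), Jct1→HubA (4); capacity 7 + 4 = 11.

11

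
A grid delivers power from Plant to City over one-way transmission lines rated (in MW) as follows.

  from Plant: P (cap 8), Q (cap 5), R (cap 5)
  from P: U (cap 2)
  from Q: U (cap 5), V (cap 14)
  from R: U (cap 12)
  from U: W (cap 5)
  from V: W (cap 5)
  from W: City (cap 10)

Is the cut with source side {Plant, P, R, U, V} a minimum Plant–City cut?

Given cut capacity: 5 + 5 + 5 = 15.
Augment Plant→P→U→W→City: bottleneck 2, flow now 2.
Augment Plant→Q→U→W→City: bottleneck 3, flow now 5.
Augment Plant→Q→V→W→City: bottleneck 2, flow now 7.
Augment Plant→R→U→Q→V→W→City: bottleneck 3, flow now 10. (uses reverse residual edge)
No augmenting path remains; maximum flow = 10.
In the residual graph, reachable from Plant: {Plant, P, R, U}.
Min-cut edges: Plant→Q (5), U→W (5); capacity 5 + 5 = 10.
Cut capacity 15 exceeds the max flow 10, so it is not minimum.

No — its capacity is 15, but the minimum cut has capacity 10.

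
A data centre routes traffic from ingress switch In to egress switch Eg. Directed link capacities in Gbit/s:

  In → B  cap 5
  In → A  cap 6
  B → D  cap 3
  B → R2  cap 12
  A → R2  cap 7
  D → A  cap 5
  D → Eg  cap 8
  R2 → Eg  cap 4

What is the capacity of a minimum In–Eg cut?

Augment In→B→D→Eg: bottleneck 3, flow now 3.
Augment In→B→R2→Eg: bottleneck 2, flow now 5.
Augment In→A→R2→Eg: bottleneck 2, flow now 7.
No augmenting path remains; maximum flow = 7.
By max-flow min-cut, the minimum cut capacity equals the max flow.
In the residual graph, reachable from In: {In, B, A, R2}.
Min-cut edges: B→D (3), R2→Eg (4); capacity 3 + 4 = 7.

7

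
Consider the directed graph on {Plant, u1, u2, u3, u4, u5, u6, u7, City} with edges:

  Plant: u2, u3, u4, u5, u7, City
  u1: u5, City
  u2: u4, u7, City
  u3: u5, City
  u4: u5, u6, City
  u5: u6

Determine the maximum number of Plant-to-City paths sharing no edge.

Assign every edge capacity 1; by Menger, the answer equals the max flow.
Path Plant→City (+1); total 1.
Path Plant→u2→City (+1); total 2.
Path Plant→u3→City (+1); total 3.
Path Plant→u4→City (+1); total 4.
No residual Plant→City path; max flow = 4.
Certifying cut of size 4: {Plant→City, Plant→u2, Plant→u3, Plant→u4}.

4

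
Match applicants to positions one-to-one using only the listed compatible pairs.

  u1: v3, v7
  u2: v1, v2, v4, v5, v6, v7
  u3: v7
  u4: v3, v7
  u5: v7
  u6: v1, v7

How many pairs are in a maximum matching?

4

Unit-capacity flow: source→left, listed edges, right→sink; max matching = max flow.
Augmenting path u1→v3 (+1); matched 1.
Augmenting path u2→v1 (+1); matched 2.
Augmenting path u3→v7 (+1); matched 3.
Augmenting path u6→v1→u2→v2 (+1); matched 4.
No augmenting path remains; maximum matching = 4.
König certificate: {u2, u6, v3, v7} is a vertex cover of size 4 (every listed pair touches it), so no matching can be larger.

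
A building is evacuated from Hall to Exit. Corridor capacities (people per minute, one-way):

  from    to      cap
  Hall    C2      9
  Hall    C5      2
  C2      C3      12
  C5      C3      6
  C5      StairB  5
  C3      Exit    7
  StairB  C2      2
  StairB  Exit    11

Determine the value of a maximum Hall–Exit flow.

Augment Hall→C2→C3→Exit: bottleneck 7, flow now 7.
Augment Hall→C5→StairB→Exit: bottleneck 2, flow now 9.
No augmenting path remains; maximum flow = 9.
In the residual graph, reachable from Hall: {Hall, C2, C3}.
Min-cut edges: Hall→C5 (2), C3→Exit (7); capacity 2 + 7 = 9.
This cut is saturated, so no flow can exceed 9.

9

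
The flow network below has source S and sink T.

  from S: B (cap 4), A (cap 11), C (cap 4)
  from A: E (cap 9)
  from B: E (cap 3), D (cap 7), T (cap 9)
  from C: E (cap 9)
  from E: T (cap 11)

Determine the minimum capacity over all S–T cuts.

Augment S→B→T: bottleneck 4, flow now 4.
Augment S→A→E→T: bottleneck 9, flow now 13.
Augment S→C→E→T: bottleneck 2, flow now 15.
No augmenting path remains; maximum flow = 15.
By max-flow min-cut, the minimum cut capacity equals the max flow.
In the residual graph, reachable from S: {S, A, C, E}.
Min-cut edges: S→B (4), E→T (11); capacity 4 + 11 = 15.

15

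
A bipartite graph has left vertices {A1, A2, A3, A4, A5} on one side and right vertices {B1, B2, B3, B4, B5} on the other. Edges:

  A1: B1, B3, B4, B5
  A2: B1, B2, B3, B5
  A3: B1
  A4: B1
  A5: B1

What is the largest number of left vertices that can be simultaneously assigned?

3

Unit-capacity flow: source→left, listed edges, right→sink; max matching = max flow.
Augmenting path A1→B1 (+1); matched 1.
Augmenting path A2→B2 (+1); matched 2.
Augmenting path A3→B1→A1→B3 (+1); matched 3.
No augmenting path remains; maximum matching = 3.
König certificate: {A1, A2, B1} is a vertex cover of size 3 (every listed pair touches it), so no matching can be larger.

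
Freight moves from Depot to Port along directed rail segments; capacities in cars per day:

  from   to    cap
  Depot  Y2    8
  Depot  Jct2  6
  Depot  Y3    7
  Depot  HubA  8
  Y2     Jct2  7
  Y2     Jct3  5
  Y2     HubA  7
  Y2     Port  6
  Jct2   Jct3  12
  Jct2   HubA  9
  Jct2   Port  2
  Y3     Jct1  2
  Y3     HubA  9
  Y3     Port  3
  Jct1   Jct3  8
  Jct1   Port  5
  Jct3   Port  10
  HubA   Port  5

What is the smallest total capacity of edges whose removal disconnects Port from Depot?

Augment Depot→Y2→Port: bottleneck 6, flow now 6.
Augment Depot→Jct2→Port: bottleneck 2, flow now 8.
Augment Depot→Y3→Port: bottleneck 3, flow now 11.
Augment Depot→HubA→Port: bottleneck 5, flow now 16.
Augment Depot→Y2→Jct3→Port: bottleneck 2, flow now 18.
Augment Depot→Jct2→Jct3→Port: bottleneck 4, flow now 22.
Augment Depot→Y3→Jct1→Port: bottleneck 2, flow now 24.
No augmenting path remains; maximum flow = 24.
By max-flow min-cut, the minimum cut capacity equals the max flow.
In the residual graph, reachable from Depot: {Depot, Y3, HubA}.
Min-cut edges: Depot→Y2 (8), Depot→Jct2 (6), Y3→Jct1 (2), Y3→Port (3), HubA→Port (5); capacity 8 + 6 + 2 + 3 + 5 = 24.

24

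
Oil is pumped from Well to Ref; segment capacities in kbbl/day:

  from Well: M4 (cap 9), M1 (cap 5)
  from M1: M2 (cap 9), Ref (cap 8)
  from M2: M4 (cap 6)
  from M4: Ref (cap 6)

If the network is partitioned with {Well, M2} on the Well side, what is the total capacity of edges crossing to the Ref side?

Edges leaving {Well, M2}: Well→M1 (5), Well→M4 (9), M2→M4 (6).
Cut capacity = 5 + 9 + 6 = 20.

20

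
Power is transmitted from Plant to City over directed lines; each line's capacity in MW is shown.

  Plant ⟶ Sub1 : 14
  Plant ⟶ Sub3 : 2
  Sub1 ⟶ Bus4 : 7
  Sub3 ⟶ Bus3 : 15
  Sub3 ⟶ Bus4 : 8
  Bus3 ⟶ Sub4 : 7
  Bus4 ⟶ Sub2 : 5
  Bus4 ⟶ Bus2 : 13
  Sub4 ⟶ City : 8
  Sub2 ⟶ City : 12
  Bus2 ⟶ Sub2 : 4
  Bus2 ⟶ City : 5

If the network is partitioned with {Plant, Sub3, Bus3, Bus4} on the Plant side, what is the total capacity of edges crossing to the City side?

39

Edges leaving {Plant, Sub3, Bus3, Bus4}: Plant→Sub1 (14), Bus3→Sub4 (7), Bus4→Sub2 (5), Bus4→Bus2 (13).
Cut capacity = 14 + 7 + 5 + 13 = 39.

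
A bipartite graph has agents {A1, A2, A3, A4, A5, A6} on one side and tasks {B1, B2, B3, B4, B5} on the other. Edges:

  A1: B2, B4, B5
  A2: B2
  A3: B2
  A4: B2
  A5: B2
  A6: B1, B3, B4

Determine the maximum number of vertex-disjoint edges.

Unit-capacity flow: source→left, listed edges, right→sink; max matching = max flow.
Augmenting path A1→B2 (+1); matched 1.
Augmenting path A6→B1 (+1); matched 2.
Augmenting path A2→B2→A1→B4 (+1); matched 3.
No augmenting path remains; maximum matching = 3.
König certificate: {A1, A6, B2} is a vertex cover of size 3 (every listed pair touches it), so no matching can be larger.

3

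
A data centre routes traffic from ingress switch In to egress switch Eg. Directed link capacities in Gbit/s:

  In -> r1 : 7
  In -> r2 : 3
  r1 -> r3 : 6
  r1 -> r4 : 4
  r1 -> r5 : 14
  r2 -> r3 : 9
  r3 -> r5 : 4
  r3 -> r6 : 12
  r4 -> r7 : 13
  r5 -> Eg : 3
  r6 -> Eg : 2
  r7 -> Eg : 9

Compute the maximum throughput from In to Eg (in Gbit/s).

9

Augment In→r1→r5→Eg: bottleneck 3, flow now 3.
Augment In→r1→r3→r6→Eg: bottleneck 2, flow now 5.
Augment In→r1→r4→r7→Eg: bottleneck 2, flow now 7.
Augment In→r2→r3→r1→r4→r7→Eg: bottleneck 2, flow now 9. (uses reverse residual edge)
No augmenting path remains; maximum flow = 9.
In the residual graph, reachable from In: {In, r1, r2, r3, r5, r6}.
Min-cut edges: r1→r4 (4), r5→Eg (3), r6→Eg (2); capacity 4 + 3 + 2 = 9.
This cut is saturated, so no flow can exceed 9.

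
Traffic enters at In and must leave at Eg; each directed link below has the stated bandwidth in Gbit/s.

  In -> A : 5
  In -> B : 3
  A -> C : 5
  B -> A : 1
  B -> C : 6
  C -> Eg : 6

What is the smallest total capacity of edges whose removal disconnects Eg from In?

Augment In→A→C→Eg: bottleneck 5, flow now 5.
Augment In→B→C→Eg: bottleneck 1, flow now 6.
No augmenting path remains; maximum flow = 6.
By max-flow min-cut, the minimum cut capacity equals the max flow.
In the residual graph, reachable from In: {In, A, B, C}.
Min-cut edges: C→Eg (6); capacity 6 = 6.

6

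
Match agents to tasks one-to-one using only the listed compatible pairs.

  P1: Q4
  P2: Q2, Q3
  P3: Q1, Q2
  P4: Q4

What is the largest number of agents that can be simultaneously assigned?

3

Unit-capacity flow: source→left, listed edges, right→sink; max matching = max flow.
Augmenting path P1→Q4 (+1); matched 1.
Augmenting path P2→Q2 (+1); matched 2.
Augmenting path P3→Q1 (+1); matched 3.
No augmenting path remains; maximum matching = 3.
König certificate: {P2, P3, Q4} is a vertex cover of size 3 (every listed pair touches it), so no matching can be larger.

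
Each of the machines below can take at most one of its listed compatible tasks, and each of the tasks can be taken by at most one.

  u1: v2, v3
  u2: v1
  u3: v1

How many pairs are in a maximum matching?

2

Unit-capacity flow: source→left, listed edges, right→sink; max matching = max flow.
Augmenting path u1→v2 (+1); matched 1.
Augmenting path u2→v1 (+1); matched 2.
No augmenting path remains; maximum matching = 2.
König certificate: {u1, v1} is a vertex cover of size 2 (every listed pair touches it), so no matching can be larger.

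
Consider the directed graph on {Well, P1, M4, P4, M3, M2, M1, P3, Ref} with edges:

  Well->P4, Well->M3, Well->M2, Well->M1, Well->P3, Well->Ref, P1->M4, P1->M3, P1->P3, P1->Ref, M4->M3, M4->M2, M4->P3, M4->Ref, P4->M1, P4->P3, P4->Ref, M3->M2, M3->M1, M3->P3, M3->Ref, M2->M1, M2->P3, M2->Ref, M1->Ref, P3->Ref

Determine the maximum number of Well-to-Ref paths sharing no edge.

Assign every edge capacity 1; by Menger, the answer equals the max flow.
Path Well→Ref (+1); total 1.
Path Well→P4→Ref (+1); total 2.
Path Well→M3→Ref (+1); total 3.
Path Well→M2→Ref (+1); total 4.
Path Well→M1→Ref (+1); total 5.
Path Well→P3→Ref (+1); total 6.
No residual Well→Ref path; max flow = 6.
Certifying cut of size 6: {Well→M1, Well→M2, Well→M3, Well→P3, Well→P4, Well→Ref}.

6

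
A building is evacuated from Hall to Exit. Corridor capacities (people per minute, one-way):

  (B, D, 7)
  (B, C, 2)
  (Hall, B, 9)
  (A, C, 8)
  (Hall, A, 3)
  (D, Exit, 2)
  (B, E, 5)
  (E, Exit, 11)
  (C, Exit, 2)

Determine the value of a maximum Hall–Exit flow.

Augment Hall→A→C→Exit: bottleneck 2, flow now 2.
Augment Hall→B→D→Exit: bottleneck 2, flow now 4.
Augment Hall→B→E→Exit: bottleneck 5, flow now 9.
No augmenting path remains; maximum flow = 9.
In the residual graph, reachable from Hall: {Hall, A, B, C, D}.
Min-cut edges: B→E (5), C→Exit (2), D→Exit (2); capacity 5 + 2 + 2 = 9.
This cut is saturated, so no flow can exceed 9.

9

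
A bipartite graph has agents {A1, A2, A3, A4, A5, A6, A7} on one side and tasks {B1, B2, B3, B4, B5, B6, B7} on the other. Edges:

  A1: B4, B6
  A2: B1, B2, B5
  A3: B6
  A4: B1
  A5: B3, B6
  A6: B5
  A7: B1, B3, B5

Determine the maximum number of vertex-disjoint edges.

Unit-capacity flow: source→left, listed edges, right→sink; max matching = max flow.
Augmenting path A1→B4 (+1); matched 1.
Augmenting path A2→B1 (+1); matched 2.
Augmenting path A3→B6 (+1); matched 3.
Augmenting path A5→B3 (+1); matched 4.
Augmenting path A6→B5 (+1); matched 5.
Augmenting path A4→B1→A2→B2 (+1); matched 6.
No augmenting path remains; maximum matching = 6.
König certificate: {A1, A2, B1, B3, B5, B6} is a vertex cover of size 6 (every listed pair touches it), so no matching can be larger.

6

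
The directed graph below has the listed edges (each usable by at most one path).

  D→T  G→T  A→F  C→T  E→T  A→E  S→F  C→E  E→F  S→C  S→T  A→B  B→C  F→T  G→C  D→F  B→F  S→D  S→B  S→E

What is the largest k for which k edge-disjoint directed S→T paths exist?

Assign every edge capacity 1; by Menger, the answer equals the max flow.
Path S→T (+1); total 1.
Path S→C→T (+1); total 2.
Path S→D→T (+1); total 3.
Path S→E→T (+1); total 4.
Path S→F→T (+1); total 5.
No residual S→T path; max flow = 5.
Certifying cut of size 5: {C→T, E→T, F→T, S→D, S→T}.

5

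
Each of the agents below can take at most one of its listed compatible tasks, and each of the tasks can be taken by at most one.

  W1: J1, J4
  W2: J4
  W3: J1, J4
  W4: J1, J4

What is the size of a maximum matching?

2

Unit-capacity flow: source→left, listed edges, right→sink; max matching = max flow.
Augmenting path W1→J1 (+1); matched 1.
Augmenting path W2→J4 (+1); matched 2.
No augmenting path remains; maximum matching = 2.
König certificate: {J1, J4} is a vertex cover of size 2 (every listed pair touches it), so no matching can be larger.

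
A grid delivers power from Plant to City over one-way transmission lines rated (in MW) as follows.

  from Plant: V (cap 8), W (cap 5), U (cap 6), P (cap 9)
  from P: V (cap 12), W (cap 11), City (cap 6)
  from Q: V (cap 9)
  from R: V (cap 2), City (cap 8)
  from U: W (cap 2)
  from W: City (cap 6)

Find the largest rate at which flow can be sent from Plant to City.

Augment Plant→P→City: bottleneck 6, flow now 6.
Augment Plant→W→City: bottleneck 5, flow now 11.
Augment Plant→P→W→City: bottleneck 1, flow now 12.
No augmenting path remains; maximum flow = 12.
In the residual graph, reachable from Plant: {Plant, P, U, V, W}.
Min-cut edges: P→City (6), W→City (6); capacity 6 + 6 = 12.
This cut is saturated, so no flow can exceed 12.

12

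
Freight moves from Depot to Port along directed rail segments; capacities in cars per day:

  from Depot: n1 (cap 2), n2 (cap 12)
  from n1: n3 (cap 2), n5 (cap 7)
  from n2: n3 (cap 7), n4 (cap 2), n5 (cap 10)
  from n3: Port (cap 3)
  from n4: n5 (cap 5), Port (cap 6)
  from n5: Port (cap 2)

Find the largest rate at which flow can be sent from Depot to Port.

Augment Depot→n1→n3→Port: bottleneck 2, flow now 2.
Augment Depot→n2→n3→Port: bottleneck 1, flow now 3.
Augment Depot→n2→n4→Port: bottleneck 2, flow now 5.
Augment Depot→n2→n5→Port: bottleneck 2, flow now 7.
No augmenting path remains; maximum flow = 7.
In the residual graph, reachable from Depot: {Depot, n1, n2, n3, n5}.
Min-cut edges: n2→n4 (2), n3→Port (3), n5→Port (2); capacity 2 + 3 + 2 = 7.
This cut is saturated, so no flow can exceed 7.

7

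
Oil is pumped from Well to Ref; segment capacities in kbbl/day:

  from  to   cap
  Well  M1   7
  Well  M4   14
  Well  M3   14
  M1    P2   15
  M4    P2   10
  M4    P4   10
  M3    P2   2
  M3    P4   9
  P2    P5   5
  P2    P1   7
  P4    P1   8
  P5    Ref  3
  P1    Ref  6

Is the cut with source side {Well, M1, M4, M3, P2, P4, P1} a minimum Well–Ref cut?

No — its capacity is 11, but the minimum cut has capacity 9.

Given cut capacity: 5 + 6 = 11.
Augment Well→M1→P2→P5→Ref: bottleneck 3, flow now 3.
Augment Well→M1→P2→P1→Ref: bottleneck 4, flow now 7.
Augment Well→M4→P2→P1→Ref: bottleneck 2, flow now 9.
No augmenting path remains; maximum flow = 9.
In the residual graph, reachable from Well: {Well, M1, M4, M3, P2, P4, P5, P1}.
Min-cut edges: P5→Ref (3), P1→Ref (6); capacity 3 + 6 = 9.
Cut capacity 11 exceeds the max flow 9, so it is not minimum.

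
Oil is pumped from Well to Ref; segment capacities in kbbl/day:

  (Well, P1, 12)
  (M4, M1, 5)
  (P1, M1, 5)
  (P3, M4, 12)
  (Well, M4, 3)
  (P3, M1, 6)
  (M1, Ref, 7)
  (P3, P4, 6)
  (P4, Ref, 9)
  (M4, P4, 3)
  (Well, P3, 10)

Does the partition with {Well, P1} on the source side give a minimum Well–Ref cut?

Given cut capacity: 10 + 3 + 5 = 18.
Augment Well→P1→M1→Ref: bottleneck 5, flow now 5.
Augment Well→P3→M1→Ref: bottleneck 2, flow now 7.
Augment Well→P3→P4→Ref: bottleneck 6, flow now 13.
Augment Well→M4→P4→Ref: bottleneck 3, flow now 16.
No augmenting path remains; maximum flow = 16.
In the residual graph, reachable from Well: {Well, P1, P3, M4, M1}.
Min-cut edges: P3→P4 (6), M4→P4 (3), M1→Ref (7); capacity 6 + 3 + 7 = 16.
Cut capacity 18 exceeds the max flow 16, so it is not minimum.

No — its capacity is 18, but the minimum cut has capacity 16.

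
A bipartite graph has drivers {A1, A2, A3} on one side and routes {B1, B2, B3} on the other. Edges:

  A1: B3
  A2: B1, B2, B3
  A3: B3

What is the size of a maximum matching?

2

Unit-capacity flow: source→left, listed edges, right→sink; max matching = max flow.
Augmenting path A1→B3 (+1); matched 1.
Augmenting path A2→B1 (+1); matched 2.
No augmenting path remains; maximum matching = 2.
König certificate: {A2, B3} is a vertex cover of size 2 (every listed pair touches it), so no matching can be larger.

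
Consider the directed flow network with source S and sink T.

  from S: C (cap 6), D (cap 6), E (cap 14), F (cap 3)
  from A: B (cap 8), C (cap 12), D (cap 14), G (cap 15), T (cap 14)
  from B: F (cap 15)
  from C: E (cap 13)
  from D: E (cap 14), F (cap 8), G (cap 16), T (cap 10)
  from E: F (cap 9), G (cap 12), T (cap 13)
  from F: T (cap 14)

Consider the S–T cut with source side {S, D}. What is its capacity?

71

Edges leaving {S, D}: S→C (6), S→E (14), S→F (3), D→E (14), D→F (8), D→G (16), D→T (10).
Cut capacity = 6 + 14 + 3 + 14 + 8 + 16 + 10 = 71.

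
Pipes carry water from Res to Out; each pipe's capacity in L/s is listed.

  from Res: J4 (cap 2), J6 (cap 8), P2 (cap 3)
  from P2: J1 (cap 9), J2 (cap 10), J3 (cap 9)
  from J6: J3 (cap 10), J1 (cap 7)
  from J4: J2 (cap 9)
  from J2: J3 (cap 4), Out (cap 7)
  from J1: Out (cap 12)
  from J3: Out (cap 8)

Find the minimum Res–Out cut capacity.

13

Augment Res→P2→J2→Out: bottleneck 3, flow now 3.
Augment Res→J6→J1→Out: bottleneck 7, flow now 10.
Augment Res→J6→J3→Out: bottleneck 1, flow now 11.
Augment Res→J4→J2→Out: bottleneck 2, flow now 13.
No augmenting path remains; maximum flow = 13.
By max-flow min-cut, the minimum cut capacity equals the max flow.
In the residual graph, reachable from Res: {Res}.
Min-cut edges: Res→P2 (3), Res→J6 (8), Res→J4 (2); capacity 3 + 8 + 2 = 13.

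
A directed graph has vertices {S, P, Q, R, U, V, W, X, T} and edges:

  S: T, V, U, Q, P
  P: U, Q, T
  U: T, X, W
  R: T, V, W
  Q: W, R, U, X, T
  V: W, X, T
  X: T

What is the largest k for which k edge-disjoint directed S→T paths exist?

5

Assign every edge capacity 1; by Menger, the answer equals the max flow.
Path S→T (+1); total 1.
Path S→P→T (+1); total 2.
Path S→Q→T (+1); total 3.
Path S→U→T (+1); total 4.
Path S→V→T (+1); total 5.
No residual S→T path; max flow = 5.
Certifying cut of size 5: {S→P, S→Q, S→T, S→U, S→V}.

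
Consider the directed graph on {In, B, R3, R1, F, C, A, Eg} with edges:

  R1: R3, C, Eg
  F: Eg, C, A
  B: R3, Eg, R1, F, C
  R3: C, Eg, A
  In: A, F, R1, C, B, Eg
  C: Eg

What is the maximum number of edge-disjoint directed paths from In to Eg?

5

Assign every edge capacity 1; by Menger, the answer equals the max flow.
Path In→Eg (+1); total 1.
Path In→B→Eg (+1); total 2.
Path In→R1→Eg (+1); total 3.
Path In→F→Eg (+1); total 4.
Path In→C→Eg (+1); total 5.
No residual In→Eg path; max flow = 5.
Certifying cut of size 5: {In→B, In→C, In→Eg, In→F, In→R1}.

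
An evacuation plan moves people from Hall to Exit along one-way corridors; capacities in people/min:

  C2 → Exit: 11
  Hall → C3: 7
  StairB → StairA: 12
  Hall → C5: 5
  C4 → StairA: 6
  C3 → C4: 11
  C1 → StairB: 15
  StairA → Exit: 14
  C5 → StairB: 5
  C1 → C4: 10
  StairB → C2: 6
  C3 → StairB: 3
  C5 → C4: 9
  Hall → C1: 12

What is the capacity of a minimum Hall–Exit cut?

20

Augment Hall→C3→C4→StairA→Exit: bottleneck 6, flow now 6.
Augment Hall→C3→StairB→StairA→Exit: bottleneck 1, flow now 7.
Augment Hall→C5→StairB→StairA→Exit: bottleneck 5, flow now 12.
Augment Hall→C1→StairB→StairA→Exit: bottleneck 2, flow now 14.
Augment Hall→C1→StairB→C2→Exit: bottleneck 6, flow now 20.
No augmenting path remains; maximum flow = 20.
By max-flow min-cut, the minimum cut capacity equals the max flow.
In the residual graph, reachable from Hall: {Hall, C3, C5, C1, C4, StairB, StairA}.
Min-cut edges: StairB→C2 (6), StairA→Exit (14); capacity 6 + 14 = 20.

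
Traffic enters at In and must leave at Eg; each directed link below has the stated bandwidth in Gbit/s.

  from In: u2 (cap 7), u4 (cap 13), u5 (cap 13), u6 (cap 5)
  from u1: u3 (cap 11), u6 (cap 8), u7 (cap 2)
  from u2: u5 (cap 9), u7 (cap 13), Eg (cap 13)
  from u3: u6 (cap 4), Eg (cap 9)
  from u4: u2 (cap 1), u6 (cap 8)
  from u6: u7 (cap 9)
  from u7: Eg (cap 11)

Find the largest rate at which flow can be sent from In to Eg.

17

Augment In→u2→Eg: bottleneck 7, flow now 7.
Augment In→u4→u2→Eg: bottleneck 1, flow now 8.
Augment In→u6→u7→Eg: bottleneck 5, flow now 13.
Augment In→u4→u6→u7→Eg: bottleneck 4, flow now 17.
No augmenting path remains; maximum flow = 17.
In the residual graph, reachable from In: {In, u4, u5, u6}.
Min-cut edges: In→u2 (7), u4→u2 (1), u6→u7 (9); capacity 7 + 1 + 9 = 17.
This cut is saturated, so no flow can exceed 17.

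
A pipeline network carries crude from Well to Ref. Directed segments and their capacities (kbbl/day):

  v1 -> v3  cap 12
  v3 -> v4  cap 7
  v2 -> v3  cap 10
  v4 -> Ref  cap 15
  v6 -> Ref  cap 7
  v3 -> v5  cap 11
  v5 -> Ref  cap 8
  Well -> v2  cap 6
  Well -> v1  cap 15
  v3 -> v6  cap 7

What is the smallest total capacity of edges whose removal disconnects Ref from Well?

Augment Well→v1→v3→v4→Ref: bottleneck 7, flow now 7.
Augment Well→v1→v3→v5→Ref: bottleneck 5, flow now 12.
Augment Well→v2→v3→v5→Ref: bottleneck 3, flow now 15.
Augment Well→v2→v3→v6→Ref: bottleneck 3, flow now 18.
No augmenting path remains; maximum flow = 18.
By max-flow min-cut, the minimum cut capacity equals the max flow.
In the residual graph, reachable from Well: {Well, v1}.
Min-cut edges: Well→v2 (6), v1→v3 (12); capacity 6 + 12 = 18.

18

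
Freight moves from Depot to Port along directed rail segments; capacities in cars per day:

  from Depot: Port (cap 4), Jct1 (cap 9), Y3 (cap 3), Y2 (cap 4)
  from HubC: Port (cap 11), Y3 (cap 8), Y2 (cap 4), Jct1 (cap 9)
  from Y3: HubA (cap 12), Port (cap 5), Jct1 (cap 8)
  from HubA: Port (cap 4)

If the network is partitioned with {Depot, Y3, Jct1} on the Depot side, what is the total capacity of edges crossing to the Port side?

25

Edges leaving {Depot, Y3, Jct1}: Depot→Y2 (4), Depot→Port (4), Y3→HubA (12), Y3→Port (5).
Cut capacity = 4 + 4 + 12 + 5 = 25.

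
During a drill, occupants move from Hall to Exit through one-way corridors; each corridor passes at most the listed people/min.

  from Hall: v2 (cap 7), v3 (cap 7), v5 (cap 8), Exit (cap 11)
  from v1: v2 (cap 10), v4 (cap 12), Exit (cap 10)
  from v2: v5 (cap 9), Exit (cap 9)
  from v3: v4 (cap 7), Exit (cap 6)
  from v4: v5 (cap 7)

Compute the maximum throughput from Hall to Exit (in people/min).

24

Augment Hall→Exit: bottleneck 11, flow now 11.
Augment Hall→v2→Exit: bottleneck 7, flow now 18.
Augment Hall→v3→Exit: bottleneck 6, flow now 24.
No augmenting path remains; maximum flow = 24.
In the residual graph, reachable from Hall: {Hall, v3, v4, v5}.
Min-cut edges: Hall→v2 (7), Hall→Exit (11), v3→Exit (6); capacity 7 + 11 + 6 = 24.
This cut is saturated, so no flow can exceed 24.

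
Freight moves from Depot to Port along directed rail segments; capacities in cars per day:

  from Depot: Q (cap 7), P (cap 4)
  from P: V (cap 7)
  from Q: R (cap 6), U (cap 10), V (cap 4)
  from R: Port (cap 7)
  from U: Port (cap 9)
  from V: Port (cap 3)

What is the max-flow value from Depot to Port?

10

Augment Depot→P→V→Port: bottleneck 3, flow now 3.
Augment Depot→Q→R→Port: bottleneck 6, flow now 9.
Augment Depot→Q→U→Port: bottleneck 1, flow now 10.
No augmenting path remains; maximum flow = 10.
In the residual graph, reachable from Depot: {Depot, P, V}.
Min-cut edges: Depot→Q (7), V→Port (3); capacity 7 + 3 = 10.
This cut is saturated, so no flow can exceed 10.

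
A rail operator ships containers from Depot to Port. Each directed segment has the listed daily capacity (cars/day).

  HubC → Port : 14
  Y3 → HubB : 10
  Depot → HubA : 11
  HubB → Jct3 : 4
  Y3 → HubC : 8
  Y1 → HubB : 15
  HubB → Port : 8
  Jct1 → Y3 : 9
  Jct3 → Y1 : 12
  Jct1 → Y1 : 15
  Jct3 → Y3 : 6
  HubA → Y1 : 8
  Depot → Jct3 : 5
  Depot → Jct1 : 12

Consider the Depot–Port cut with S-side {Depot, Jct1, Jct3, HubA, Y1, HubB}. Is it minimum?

No — its capacity is 23, but the minimum cut has capacity 16.

Given cut capacity: 9 + 6 + 8 = 23.
Augment Depot→Jct1→Y3→HubC→Port: bottleneck 8, flow now 8.
Augment Depot→Jct1→Y3→HubB→Port: bottleneck 1, flow now 9.
Augment Depot→Jct1→Y1→HubB→Port: bottleneck 3, flow now 12.
Augment Depot→Jct3→Y3→HubB→Port: bottleneck 4, flow now 16.
No augmenting path remains; maximum flow = 16.
In the residual graph, reachable from Depot: {Depot, Jct1, Jct3, HubA, Y3, Y1, HubB}.
Min-cut edges: Y3→HubC (8), HubB→Port (8); capacity 8 + 8 = 16.
Cut capacity 23 exceeds the max flow 16, so it is not minimum.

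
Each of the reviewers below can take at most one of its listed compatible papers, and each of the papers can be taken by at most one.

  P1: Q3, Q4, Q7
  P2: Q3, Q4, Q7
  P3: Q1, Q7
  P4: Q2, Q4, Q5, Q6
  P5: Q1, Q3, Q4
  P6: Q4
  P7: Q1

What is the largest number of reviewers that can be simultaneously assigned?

5

Unit-capacity flow: source→left, listed edges, right→sink; max matching = max flow.
Augmenting path P1→Q3 (+1); matched 1.
Augmenting path P2→Q4 (+1); matched 2.
Augmenting path P3→Q1 (+1); matched 3.
Augmenting path P4→Q2 (+1); matched 4.
Augmenting path P5→Q1→P3→Q7 (+1); matched 5.
No augmenting path remains; maximum matching = 5.
König certificate: {P4, Q1, Q3, Q4, Q7} is a vertex cover of size 5 (every listed pair touches it), so no matching can be larger.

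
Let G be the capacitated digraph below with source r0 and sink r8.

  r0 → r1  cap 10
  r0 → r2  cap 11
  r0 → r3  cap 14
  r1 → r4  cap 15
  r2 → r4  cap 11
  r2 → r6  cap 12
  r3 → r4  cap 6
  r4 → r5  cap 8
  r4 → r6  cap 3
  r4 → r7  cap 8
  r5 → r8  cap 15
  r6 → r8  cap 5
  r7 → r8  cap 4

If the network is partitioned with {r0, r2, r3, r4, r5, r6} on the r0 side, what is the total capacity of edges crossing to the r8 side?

38

Edges leaving {r0, r2, r3, r4, r5, r6}: r0→r1 (10), r4→r7 (8), r5→r8 (15), r6→r8 (5).
Cut capacity = 10 + 8 + 15 + 5 = 38.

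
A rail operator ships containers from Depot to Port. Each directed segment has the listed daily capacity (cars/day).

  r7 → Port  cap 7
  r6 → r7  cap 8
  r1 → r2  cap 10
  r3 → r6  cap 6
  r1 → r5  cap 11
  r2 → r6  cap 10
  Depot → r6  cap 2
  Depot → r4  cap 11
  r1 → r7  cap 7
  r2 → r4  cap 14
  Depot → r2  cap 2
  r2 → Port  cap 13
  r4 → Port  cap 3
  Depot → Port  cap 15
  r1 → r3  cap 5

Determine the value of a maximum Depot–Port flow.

22

Augment Depot→Port: bottleneck 15, flow now 15.
Augment Depot→r2→Port: bottleneck 2, flow now 17.
Augment Depot→r4→Port: bottleneck 3, flow now 20.
Augment Depot→r6→r7→Port: bottleneck 2, flow now 22.
No augmenting path remains; maximum flow = 22.
In the residual graph, reachable from Depot: {Depot, r4}.
Min-cut edges: Depot→r2 (2), Depot→r6 (2), Depot→Port (15), r4→Port (3); capacity 2 + 2 + 15 + 3 = 22.
This cut is saturated, so no flow can exceed 22.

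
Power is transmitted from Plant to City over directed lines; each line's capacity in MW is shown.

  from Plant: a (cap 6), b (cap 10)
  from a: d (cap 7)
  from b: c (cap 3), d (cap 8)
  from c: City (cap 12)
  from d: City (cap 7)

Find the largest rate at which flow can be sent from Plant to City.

10

Augment Plant→a→d→City: bottleneck 6, flow now 6.
Augment Plant→b→c→City: bottleneck 3, flow now 9.
Augment Plant→b→d→City: bottleneck 1, flow now 10.
No augmenting path remains; maximum flow = 10.
In the residual graph, reachable from Plant: {Plant, a, b, d}.
Min-cut edges: b→c (3), d→City (7); capacity 3 + 7 = 10.
This cut is saturated, so no flow can exceed 10.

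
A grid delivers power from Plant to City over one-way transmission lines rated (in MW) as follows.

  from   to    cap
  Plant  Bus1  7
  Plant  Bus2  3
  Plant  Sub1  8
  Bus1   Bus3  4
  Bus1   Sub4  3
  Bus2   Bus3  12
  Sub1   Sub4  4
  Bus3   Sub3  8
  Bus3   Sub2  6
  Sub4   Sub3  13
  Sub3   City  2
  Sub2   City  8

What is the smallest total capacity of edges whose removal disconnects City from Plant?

Augment Plant→Bus1→Bus3→Sub3→City: bottleneck 2, flow now 2.
Augment Plant→Bus1→Bus3→Sub2→City: bottleneck 2, flow now 4.
Augment Plant→Bus2→Bus3→Sub2→City: bottleneck 3, flow now 7.
Augment Plant→Bus1→Sub4→Sub3→Bus3→Sub2→City: bottleneck 1, flow now 8. (uses reverse residual edge)
No augmenting path remains; maximum flow = 8.
By max-flow min-cut, the minimum cut capacity equals the max flow.
In the residual graph, reachable from Plant: {Plant, Bus1, Bus2, Sub1, Bus3, Sub4, Sub3}.
Min-cut edges: Bus3→Sub2 (6), Sub3→City (2); capacity 6 + 2 = 8.

8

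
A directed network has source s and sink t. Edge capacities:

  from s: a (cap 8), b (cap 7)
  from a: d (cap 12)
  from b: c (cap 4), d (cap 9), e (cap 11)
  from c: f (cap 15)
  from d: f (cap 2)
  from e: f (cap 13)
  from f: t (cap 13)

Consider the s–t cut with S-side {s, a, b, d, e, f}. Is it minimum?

Given cut capacity: 4 + 13 = 17.
Augment s→a→d→f→t: bottleneck 2, flow now 2.
Augment s→b→c→f→t: bottleneck 4, flow now 6.
Augment s→b→e→f→t: bottleneck 3, flow now 9.
No augmenting path remains; maximum flow = 9.
In the residual graph, reachable from s: {s, a, d}.
Min-cut edges: s→b (7), d→f (2); capacity 7 + 2 = 9.
Cut capacity 17 exceeds the max flow 9, so it is not minimum.

No — its capacity is 17, but the minimum cut has capacity 9.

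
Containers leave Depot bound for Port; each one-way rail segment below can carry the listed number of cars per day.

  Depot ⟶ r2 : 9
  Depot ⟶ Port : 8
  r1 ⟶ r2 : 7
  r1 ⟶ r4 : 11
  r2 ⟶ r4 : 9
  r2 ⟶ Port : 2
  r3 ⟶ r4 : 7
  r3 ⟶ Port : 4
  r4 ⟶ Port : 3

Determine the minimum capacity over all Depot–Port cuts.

13

Augment Depot→Port: bottleneck 8, flow now 8.
Augment Depot→r2→Port: bottleneck 2, flow now 10.
Augment Depot→r2→r4→Port: bottleneck 3, flow now 13.
No augmenting path remains; maximum flow = 13.
By max-flow min-cut, the minimum cut capacity equals the max flow.
In the residual graph, reachable from Depot: {Depot, r2, r4}.
Min-cut edges: Depot→Port (8), r2→Port (2), r4→Port (3); capacity 8 + 2 + 3 = 13.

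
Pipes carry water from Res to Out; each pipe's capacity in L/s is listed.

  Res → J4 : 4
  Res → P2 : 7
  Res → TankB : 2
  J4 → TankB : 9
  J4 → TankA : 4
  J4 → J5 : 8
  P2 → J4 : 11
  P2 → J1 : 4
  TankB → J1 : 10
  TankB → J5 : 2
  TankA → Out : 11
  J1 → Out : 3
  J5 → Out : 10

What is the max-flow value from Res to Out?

Augment Res→J4→TankA→Out: bottleneck 4, flow now 4.
Augment Res→P2→J1→Out: bottleneck 3, flow now 7.
Augment Res→TankB→J5→Out: bottleneck 2, flow now 9.
Augment Res→P2→J4→J5→Out: bottleneck 4, flow now 13.
No augmenting path remains; maximum flow = 13.
In the residual graph, reachable from Res: {Res}.
Min-cut edges: Res→J4 (4), Res→P2 (7), Res→TankB (2); capacity 4 + 7 + 2 = 13.
This cut is saturated, so no flow can exceed 13.

13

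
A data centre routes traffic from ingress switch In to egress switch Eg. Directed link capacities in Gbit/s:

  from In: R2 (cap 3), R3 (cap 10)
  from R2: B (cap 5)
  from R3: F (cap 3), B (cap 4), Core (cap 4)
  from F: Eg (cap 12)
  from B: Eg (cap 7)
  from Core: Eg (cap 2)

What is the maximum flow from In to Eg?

12

Augment In→R2→B→Eg: bottleneck 3, flow now 3.
Augment In→R3→F→Eg: bottleneck 3, flow now 6.
Augment In→R3→B→Eg: bottleneck 4, flow now 10.
Augment In→R3→Core→Eg: bottleneck 2, flow now 12.
No augmenting path remains; maximum flow = 12.
In the residual graph, reachable from In: {In, R3, Core}.
Min-cut edges: In→R2 (3), R3→F (3), R3→B (4), Core→Eg (2); capacity 3 + 3 + 4 + 2 = 12.
This cut is saturated, so no flow can exceed 12.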